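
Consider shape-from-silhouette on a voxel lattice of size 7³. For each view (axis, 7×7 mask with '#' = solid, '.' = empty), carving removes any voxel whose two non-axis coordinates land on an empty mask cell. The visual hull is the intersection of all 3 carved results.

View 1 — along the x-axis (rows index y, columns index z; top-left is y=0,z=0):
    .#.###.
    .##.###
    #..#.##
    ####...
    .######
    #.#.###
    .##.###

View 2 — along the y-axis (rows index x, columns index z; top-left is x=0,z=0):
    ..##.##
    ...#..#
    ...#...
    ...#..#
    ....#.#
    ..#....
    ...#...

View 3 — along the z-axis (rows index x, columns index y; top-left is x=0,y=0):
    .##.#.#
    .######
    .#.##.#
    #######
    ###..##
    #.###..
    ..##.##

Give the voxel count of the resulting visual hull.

full grid |V| = 343
V1 x: intersect with YZ mask (33 set) -- 231 left
V2 y: intersect with XZ mask (13 set) -- 61 left
V3 z: intersect with XY mask (34 set) -- 44 left

voxel count = 44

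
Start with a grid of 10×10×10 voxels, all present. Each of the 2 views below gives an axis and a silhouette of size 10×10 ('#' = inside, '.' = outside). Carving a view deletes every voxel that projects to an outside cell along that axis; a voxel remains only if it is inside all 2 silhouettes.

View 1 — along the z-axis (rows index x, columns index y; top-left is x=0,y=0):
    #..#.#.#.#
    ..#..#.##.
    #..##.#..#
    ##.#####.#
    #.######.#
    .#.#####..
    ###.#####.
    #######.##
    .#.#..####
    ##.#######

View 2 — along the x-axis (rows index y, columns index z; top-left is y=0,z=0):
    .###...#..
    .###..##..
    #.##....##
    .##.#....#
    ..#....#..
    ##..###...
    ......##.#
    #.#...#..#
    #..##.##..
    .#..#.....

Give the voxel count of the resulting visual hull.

voxel count = 259

initial block: 10^3 = 1000
carve view 1 (along z, XY-mask fill 68/100): 680 voxels remain
carve view 2 (along x, YZ-mask fill 39/100): 259 voxels remain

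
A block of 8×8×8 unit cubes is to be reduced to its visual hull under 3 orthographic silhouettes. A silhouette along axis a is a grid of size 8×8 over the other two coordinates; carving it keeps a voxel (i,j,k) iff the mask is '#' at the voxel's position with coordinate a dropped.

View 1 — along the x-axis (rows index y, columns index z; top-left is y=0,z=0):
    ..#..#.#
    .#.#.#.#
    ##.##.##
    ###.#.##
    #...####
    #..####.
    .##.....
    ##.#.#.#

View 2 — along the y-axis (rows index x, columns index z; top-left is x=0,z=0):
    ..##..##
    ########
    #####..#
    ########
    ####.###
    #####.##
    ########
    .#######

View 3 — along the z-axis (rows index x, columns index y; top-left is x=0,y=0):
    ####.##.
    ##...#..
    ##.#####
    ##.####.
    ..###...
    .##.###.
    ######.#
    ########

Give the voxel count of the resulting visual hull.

remaining voxels: 170

full grid |V| = 512
carve view 1 (along x, YZ-mask fill 36/64): 288 voxels remain
carve view 2 (along y, XZ-mask fill 55/64): 246 voxels remain
carve view 3 (along z, XY-mask fill 45/64): 170 voxels remain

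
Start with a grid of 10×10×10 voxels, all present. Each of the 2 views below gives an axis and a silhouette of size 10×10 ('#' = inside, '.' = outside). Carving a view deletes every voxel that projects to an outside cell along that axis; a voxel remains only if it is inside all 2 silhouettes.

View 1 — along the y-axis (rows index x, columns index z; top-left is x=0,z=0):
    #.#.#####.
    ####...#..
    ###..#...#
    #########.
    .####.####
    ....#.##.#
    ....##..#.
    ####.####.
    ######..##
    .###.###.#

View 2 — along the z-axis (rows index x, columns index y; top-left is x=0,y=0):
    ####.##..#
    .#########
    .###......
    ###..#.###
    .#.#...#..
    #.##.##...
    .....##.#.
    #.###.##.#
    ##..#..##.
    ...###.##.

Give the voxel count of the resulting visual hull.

voxel count = 356

initial block: 10^3 = 1000
V1 y: intersect with XZ mask (64 set) -- 640 left
V2 z: intersect with XY mask (54 set) -- 356 left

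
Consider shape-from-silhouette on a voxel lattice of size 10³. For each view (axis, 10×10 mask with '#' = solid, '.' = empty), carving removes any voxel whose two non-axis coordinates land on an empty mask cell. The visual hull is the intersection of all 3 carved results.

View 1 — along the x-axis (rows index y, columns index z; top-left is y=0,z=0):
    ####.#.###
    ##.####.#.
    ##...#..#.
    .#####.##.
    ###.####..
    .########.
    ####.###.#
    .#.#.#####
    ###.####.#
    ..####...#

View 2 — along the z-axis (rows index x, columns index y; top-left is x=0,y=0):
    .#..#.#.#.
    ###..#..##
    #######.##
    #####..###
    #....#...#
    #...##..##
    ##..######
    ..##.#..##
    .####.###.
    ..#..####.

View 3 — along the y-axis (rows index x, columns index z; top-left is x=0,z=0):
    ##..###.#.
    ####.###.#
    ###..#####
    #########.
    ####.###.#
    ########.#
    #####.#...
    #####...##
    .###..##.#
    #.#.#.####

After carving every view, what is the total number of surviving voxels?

|visual hull| = 309

full grid |V| = 1000
  1. axis=0 (YZ plane), |mask|=69  ⇒  voxels=690
  2. axis=2 (XY plane), |mask|=60  ⇒  voxels=415
  3. axis=1 (XZ plane), |mask|=74  ⇒  voxels=309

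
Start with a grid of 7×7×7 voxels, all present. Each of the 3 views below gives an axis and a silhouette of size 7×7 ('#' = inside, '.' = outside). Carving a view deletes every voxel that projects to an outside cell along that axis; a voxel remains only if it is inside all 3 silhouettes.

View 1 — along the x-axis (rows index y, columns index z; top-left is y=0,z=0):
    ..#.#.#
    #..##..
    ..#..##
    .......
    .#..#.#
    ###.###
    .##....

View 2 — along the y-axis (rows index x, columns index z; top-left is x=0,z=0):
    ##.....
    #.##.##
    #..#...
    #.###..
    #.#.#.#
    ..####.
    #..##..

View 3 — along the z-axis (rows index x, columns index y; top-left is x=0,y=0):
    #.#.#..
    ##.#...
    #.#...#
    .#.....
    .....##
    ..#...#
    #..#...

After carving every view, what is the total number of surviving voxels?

voxel count = 17

full grid |V| = 343
after view 1 [x-axis, 20 of 49 cells solid] → remaining = 140
after view 2 [y-axis, 24 of 49 cells solid] → remaining = 64
after view 3 [z-axis, 16 of 49 cells solid] → remaining = 17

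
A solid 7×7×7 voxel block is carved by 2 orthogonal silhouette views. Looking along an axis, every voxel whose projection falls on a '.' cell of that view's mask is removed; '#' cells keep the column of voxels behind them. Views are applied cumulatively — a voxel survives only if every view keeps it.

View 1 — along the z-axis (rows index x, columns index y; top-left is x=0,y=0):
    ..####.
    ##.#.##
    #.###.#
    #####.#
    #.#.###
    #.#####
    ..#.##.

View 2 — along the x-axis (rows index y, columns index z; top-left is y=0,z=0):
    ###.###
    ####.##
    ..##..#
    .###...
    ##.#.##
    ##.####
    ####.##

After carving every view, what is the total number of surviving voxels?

remaining voxels: 165

initial block: 7^3 = 343
step 1: project along z, AND mask (34/49) → |grid| = 238
step 2: project along x, AND mask (35/49) → |grid| = 165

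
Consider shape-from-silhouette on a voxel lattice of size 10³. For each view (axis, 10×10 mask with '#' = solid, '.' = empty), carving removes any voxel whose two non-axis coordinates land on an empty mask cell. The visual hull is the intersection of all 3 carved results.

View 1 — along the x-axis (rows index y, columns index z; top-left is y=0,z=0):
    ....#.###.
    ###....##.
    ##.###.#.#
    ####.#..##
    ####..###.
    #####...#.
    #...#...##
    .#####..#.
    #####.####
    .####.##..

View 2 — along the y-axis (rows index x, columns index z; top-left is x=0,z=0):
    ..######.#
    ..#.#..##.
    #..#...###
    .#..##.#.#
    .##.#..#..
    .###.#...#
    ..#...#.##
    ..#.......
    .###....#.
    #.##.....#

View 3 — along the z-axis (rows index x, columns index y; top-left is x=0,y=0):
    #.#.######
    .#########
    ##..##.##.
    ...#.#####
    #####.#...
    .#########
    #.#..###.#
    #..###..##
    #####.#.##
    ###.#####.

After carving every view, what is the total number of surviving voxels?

193 voxels

start: 10×10×10 = 1000 voxels
[1] x-view keeps 61 columns → grid now 610
[2] y-view keeps 43 columns → grid now 268
[3] z-view keeps 72 columns → grid now 193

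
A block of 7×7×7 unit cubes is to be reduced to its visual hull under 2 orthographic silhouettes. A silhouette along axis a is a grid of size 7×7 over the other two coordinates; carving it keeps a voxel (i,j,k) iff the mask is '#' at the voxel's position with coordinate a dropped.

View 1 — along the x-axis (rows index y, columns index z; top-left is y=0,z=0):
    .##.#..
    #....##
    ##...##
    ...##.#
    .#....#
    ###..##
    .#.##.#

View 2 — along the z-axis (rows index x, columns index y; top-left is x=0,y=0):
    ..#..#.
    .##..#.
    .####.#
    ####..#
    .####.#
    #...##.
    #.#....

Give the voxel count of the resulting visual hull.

|visual hull| = 87

full grid |V| = 343
step 1: project along x, AND mask (24/49) → |grid| = 168
step 2: project along z, AND mask (25/49) → |grid| = 87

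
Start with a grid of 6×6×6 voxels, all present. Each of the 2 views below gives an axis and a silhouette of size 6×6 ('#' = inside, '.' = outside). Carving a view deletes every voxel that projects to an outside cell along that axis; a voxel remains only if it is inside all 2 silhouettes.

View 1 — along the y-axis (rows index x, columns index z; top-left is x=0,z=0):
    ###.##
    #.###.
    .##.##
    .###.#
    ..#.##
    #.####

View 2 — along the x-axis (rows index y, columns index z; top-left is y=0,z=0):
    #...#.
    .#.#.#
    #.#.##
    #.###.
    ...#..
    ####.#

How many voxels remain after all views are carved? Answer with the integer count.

remaining voxels: 78

start: 6×6×6 = 216 voxels
step 1: project along y, AND mask (25/36) → |grid| = 150
step 2: project along x, AND mask (19/36) → |grid| = 78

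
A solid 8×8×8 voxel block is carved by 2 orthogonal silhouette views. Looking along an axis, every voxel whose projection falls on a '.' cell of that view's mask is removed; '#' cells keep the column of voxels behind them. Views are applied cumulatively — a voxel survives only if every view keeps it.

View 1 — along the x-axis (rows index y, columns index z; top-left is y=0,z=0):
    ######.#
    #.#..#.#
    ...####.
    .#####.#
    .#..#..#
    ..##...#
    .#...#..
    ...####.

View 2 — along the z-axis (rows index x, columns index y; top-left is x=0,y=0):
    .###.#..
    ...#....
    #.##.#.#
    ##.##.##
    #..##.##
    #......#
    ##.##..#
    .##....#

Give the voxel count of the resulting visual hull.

full grid |V| = 512
carve view 1 (along x, YZ-mask fill 33/64): 264 voxels remain
carve view 2 (along z, XY-mask fill 31/64): 142 voxels remain

142 voxels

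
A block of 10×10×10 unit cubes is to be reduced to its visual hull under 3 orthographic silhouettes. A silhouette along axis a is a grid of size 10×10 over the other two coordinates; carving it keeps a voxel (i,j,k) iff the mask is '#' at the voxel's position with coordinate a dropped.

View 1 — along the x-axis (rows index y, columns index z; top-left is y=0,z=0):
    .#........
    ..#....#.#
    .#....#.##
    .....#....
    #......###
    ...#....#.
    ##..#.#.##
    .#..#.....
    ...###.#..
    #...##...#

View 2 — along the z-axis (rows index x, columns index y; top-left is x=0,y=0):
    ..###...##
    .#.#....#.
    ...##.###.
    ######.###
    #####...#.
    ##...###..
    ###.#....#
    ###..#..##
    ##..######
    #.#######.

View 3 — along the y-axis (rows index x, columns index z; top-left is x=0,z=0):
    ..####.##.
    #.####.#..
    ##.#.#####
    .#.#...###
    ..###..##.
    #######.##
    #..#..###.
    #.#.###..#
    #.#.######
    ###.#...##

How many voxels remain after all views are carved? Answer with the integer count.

initial block: 10^3 = 1000
[1] x-view keeps 31 columns → grid now 310
[2] z-view keeps 60 columns → grid now 182
[3] y-view keeps 64 columns → grid now 121

voxel count = 121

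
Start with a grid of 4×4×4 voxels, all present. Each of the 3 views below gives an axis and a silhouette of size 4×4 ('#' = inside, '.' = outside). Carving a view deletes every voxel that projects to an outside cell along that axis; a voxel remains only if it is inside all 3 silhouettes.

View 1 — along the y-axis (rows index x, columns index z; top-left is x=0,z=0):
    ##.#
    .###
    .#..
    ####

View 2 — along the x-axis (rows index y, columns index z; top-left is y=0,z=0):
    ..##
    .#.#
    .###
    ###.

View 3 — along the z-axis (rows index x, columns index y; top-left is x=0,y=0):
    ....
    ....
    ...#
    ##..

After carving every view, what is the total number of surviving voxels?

voxel count = 5

start: 4×4×4 = 64 voxels
  1. axis=1 (XZ plane), |mask|=11  ⇒  voxels=44
  2. axis=0 (YZ plane), |mask|=10  ⇒  voxels=29
  3. axis=2 (XY plane), |mask|=3  ⇒  voxels=5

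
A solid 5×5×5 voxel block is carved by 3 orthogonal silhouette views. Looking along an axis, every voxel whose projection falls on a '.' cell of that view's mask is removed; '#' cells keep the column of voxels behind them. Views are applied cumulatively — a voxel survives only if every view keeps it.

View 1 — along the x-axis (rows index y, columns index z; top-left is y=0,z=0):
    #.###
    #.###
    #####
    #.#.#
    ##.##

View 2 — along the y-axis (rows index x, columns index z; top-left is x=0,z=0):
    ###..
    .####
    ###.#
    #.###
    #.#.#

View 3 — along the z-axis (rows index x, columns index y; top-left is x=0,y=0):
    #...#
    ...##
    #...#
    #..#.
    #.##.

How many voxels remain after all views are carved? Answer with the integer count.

start: 5×5×5 = 125 voxels
carve view 1 (along x, YZ-mask fill 20/25): 100 voxels remain
carve view 2 (along y, XZ-mask fill 18/25): 74 voxels remain
carve view 3 (along z, XY-mask fill 11/25): 31 voxels remain

voxel count = 31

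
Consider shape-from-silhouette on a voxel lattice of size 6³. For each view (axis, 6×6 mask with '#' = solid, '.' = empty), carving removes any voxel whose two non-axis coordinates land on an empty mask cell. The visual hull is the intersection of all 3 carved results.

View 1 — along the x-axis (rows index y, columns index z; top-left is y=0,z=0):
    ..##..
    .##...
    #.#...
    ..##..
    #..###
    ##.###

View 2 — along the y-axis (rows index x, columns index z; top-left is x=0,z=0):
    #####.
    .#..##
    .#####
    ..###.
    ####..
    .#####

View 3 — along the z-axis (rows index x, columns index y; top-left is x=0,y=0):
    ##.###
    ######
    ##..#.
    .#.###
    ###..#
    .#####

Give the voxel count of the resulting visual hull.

54 voxels

before carving: 216 voxels (6×6×6)
after view 1 [x-axis, 17 of 36 cells solid] → remaining = 102
after view 2 [y-axis, 25 of 36 cells solid] → remaining = 72
after view 3 [z-axis, 27 of 36 cells solid] → remaining = 54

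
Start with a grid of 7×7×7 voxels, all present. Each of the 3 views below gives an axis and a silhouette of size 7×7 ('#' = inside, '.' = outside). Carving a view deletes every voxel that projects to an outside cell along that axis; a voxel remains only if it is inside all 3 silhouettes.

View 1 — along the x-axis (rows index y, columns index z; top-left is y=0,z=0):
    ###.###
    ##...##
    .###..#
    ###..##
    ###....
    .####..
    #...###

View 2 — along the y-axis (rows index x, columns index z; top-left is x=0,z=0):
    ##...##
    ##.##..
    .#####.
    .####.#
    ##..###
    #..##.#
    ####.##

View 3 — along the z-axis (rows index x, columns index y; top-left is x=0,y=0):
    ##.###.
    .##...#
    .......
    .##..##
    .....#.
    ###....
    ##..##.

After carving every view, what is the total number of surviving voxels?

voxel count = 57

initial block: 7^3 = 343
  1. axis=0 (YZ plane), |mask|=30  ⇒  voxels=210
  2. axis=1 (XZ plane), |mask|=33  ⇒  voxels=142
  3. axis=2 (XY plane), |mask|=20  ⇒  voxels=57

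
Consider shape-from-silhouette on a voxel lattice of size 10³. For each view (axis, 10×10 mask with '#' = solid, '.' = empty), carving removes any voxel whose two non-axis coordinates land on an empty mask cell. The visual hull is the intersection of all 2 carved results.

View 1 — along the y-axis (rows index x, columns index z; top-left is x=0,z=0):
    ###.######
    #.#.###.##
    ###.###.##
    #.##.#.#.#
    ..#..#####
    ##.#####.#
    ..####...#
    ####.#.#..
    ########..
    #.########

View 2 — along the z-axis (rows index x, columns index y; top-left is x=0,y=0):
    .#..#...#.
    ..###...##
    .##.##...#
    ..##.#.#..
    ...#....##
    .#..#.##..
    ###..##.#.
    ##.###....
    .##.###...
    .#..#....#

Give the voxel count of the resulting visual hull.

full grid |V| = 1000
step 1: project along y, AND mask (72/100) → |grid| = 720
step 2: project along z, AND mask (43/100) → |grid| = 303

remaining voxels: 303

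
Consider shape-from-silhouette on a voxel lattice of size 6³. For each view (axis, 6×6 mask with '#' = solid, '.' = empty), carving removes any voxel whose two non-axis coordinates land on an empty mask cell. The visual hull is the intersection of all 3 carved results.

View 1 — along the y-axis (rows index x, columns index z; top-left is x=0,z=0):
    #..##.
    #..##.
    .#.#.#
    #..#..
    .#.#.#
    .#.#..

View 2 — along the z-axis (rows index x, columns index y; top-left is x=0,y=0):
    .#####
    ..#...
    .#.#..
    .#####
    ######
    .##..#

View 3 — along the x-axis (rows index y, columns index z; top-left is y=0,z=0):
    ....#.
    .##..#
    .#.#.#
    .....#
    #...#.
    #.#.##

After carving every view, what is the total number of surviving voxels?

before carving: 216 voxels (6×6×6)
V1 y: intersect with XZ mask (16 set) -- 96 left
V2 z: intersect with XY mask (22 set) -- 58 left
V3 x: intersect with YZ mask (14 set) -- 22 left

22 voxels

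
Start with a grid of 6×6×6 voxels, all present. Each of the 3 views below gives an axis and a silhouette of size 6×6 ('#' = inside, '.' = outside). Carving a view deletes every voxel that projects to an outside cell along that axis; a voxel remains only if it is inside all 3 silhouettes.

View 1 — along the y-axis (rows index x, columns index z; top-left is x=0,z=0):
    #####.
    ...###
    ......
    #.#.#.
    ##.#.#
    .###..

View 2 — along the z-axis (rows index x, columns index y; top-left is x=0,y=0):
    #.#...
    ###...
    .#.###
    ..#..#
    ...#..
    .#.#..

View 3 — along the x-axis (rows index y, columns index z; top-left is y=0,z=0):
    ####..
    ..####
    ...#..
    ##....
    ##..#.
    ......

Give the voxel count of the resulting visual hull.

full grid |V| = 216
carve view 1 (along y, XZ-mask fill 18/36): 108 voxels remain
carve view 2 (along z, XY-mask fill 14/36): 35 voxels remain
carve view 3 (along x, YZ-mask fill 14/36): 15 voxels remain

voxel count = 15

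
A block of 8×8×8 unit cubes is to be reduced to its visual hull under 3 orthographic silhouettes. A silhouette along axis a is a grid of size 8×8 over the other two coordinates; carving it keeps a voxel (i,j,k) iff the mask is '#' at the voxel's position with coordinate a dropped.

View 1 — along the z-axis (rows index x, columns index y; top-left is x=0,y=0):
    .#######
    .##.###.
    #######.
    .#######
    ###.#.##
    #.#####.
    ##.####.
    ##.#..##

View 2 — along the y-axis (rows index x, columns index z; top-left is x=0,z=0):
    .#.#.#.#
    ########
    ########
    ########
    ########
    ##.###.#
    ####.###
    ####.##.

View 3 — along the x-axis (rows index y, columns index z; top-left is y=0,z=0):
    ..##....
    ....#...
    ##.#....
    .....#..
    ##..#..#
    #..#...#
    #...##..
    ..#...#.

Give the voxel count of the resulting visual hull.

voxel count = 104

before carving: 512 voxels (8×8×8)
step 1: project along z, AND mask (49/64) → |grid| = 392
step 2: project along y, AND mask (55/64) → |grid| = 336
step 3: project along x, AND mask (19/64) → |grid| = 104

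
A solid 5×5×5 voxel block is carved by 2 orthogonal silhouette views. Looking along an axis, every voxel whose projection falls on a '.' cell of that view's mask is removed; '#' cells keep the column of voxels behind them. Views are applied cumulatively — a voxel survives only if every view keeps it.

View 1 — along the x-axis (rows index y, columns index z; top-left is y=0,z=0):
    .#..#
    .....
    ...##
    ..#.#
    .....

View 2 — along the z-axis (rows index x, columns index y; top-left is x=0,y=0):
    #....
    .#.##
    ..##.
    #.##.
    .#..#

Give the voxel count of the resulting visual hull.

full grid |V| = 125
  1. axis=0 (YZ plane), |mask|=6  ⇒  voxels=30
  2. axis=2 (XY plane), |mask|=11  ⇒  voxels=14

voxel count = 14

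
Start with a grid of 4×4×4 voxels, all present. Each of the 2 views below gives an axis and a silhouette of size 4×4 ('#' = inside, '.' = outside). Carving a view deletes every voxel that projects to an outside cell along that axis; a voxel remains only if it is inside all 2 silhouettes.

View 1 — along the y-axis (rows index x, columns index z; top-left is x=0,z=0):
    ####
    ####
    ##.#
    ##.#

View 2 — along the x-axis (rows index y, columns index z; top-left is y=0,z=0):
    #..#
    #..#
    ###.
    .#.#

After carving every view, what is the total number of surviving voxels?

34 voxels

full grid |V| = 64
after view 1 [y-axis, 14 of 16 cells solid] → remaining = 56
after view 2 [x-axis, 9 of 16 cells solid] → remaining = 34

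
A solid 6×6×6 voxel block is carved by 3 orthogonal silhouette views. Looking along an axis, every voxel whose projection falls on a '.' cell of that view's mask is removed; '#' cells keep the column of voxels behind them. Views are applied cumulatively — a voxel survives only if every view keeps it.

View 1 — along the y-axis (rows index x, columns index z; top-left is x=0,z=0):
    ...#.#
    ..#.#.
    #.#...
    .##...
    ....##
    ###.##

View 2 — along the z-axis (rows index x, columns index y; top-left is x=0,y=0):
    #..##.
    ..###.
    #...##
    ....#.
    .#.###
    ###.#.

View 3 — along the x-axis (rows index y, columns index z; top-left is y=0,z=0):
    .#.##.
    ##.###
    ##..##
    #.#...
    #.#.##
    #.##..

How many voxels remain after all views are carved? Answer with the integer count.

|visual hull| = 29

initial block: 6^3 = 216
V1 y: intersect with XZ mask (15 set) -- 90 left
V2 z: intersect with XY mask (18 set) -- 48 left
V3 x: intersect with YZ mask (21 set) -- 29 left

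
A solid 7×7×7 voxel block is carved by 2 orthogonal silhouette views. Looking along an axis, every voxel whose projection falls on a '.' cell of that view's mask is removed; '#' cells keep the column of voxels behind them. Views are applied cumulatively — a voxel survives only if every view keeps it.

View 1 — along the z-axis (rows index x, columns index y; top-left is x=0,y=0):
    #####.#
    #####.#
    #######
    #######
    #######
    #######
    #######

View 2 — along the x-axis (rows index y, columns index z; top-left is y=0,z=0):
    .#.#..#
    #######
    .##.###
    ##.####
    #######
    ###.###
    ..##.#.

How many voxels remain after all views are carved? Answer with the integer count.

|visual hull| = 247

start: 7×7×7 = 343 voxels
carve view 1 (along z, XY-mask fill 47/49): 329 voxels remain
carve view 2 (along x, YZ-mask fill 37/49): 247 voxels remain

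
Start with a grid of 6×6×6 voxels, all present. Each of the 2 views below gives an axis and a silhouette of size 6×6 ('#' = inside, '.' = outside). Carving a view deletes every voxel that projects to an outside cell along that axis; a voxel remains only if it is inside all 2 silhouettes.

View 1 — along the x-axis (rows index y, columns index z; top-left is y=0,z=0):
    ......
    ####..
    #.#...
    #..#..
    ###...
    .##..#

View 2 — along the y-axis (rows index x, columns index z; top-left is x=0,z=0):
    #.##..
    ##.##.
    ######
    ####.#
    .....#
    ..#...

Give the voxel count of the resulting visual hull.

52 voxels

full grid |V| = 216
after view 1 [x-axis, 14 of 36 cells solid] → remaining = 84
after view 2 [y-axis, 20 of 36 cells solid] → remaining = 52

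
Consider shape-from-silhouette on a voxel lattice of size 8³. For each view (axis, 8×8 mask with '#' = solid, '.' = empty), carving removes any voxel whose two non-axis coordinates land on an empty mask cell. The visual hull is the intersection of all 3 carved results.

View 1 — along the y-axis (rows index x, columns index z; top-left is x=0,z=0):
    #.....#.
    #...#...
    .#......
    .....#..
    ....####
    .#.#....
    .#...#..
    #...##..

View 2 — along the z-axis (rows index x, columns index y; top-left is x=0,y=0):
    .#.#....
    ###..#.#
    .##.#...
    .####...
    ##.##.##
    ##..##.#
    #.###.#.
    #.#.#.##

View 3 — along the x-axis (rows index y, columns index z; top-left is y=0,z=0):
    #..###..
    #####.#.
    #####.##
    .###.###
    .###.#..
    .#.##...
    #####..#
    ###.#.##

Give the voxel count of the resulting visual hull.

start: 8×8×8 = 512 voxels
  1. axis=1 (XZ plane), |mask|=17  ⇒  voxels=136
  2. axis=2 (XY plane), |mask|=35  ⇒  voxels=80
  3. axis=0 (YZ plane), |mask|=42  ⇒  voxels=55

remaining voxels: 55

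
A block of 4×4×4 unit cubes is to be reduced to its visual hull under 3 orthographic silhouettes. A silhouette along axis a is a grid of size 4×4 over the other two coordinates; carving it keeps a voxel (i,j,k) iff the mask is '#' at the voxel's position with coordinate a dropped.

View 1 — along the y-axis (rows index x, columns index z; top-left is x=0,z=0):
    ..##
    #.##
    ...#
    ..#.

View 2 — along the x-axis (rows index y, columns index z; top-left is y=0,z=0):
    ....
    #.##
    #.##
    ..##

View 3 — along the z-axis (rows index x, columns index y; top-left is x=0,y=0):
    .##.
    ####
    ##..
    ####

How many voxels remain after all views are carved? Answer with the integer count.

before carving: 64 voxels (4×4×4)
after view 1 [y-axis, 7 of 16 cells solid] → remaining = 28
after view 2 [x-axis, 8 of 16 cells solid] → remaining = 20
after view 3 [z-axis, 12 of 16 cells solid] → remaining = 16

remaining voxels: 16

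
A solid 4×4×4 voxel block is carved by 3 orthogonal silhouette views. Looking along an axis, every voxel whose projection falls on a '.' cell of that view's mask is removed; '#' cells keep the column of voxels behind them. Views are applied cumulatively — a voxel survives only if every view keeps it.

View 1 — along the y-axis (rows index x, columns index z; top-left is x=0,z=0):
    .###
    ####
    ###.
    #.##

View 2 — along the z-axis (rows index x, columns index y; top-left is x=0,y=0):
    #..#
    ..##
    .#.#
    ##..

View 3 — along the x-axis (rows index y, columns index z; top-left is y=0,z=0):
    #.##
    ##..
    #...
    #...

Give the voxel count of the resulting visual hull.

initial block: 4^3 = 64
step 1: project along y, AND mask (13/16) → |grid| = 52
step 2: project along z, AND mask (8/16) → |grid| = 26
step 3: project along x, AND mask (7/16) → |grid| = 11

voxel count = 11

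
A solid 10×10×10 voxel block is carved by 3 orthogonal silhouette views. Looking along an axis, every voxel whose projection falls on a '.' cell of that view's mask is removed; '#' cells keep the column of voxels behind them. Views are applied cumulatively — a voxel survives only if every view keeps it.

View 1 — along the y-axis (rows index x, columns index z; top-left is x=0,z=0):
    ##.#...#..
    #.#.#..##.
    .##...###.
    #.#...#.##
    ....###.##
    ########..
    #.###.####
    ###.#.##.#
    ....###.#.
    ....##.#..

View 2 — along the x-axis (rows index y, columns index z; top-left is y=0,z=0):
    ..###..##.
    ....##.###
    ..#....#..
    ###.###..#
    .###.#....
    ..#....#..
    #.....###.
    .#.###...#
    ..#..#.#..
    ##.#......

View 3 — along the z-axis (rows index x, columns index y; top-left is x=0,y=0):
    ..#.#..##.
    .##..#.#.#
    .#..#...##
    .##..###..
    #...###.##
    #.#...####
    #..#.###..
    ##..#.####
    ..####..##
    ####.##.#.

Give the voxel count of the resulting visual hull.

full grid |V| = 1000
carve view 1 (along y, XZ-mask fill 54/100): 540 voxels remain
carve view 2 (along x, YZ-mask fill 40/100): 216 voxels remain
carve view 3 (along z, XY-mask fill 55/100): 109 voxels remain

109 voxels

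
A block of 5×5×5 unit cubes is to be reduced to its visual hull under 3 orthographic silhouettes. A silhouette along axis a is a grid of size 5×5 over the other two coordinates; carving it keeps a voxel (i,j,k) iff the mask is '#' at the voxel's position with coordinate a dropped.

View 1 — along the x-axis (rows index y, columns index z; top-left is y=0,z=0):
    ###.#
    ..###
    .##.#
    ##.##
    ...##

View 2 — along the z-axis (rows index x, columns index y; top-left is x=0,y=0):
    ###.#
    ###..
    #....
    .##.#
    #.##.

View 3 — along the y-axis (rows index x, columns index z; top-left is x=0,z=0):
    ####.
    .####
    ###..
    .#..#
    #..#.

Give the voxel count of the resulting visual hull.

remaining voxels: 27

full grid |V| = 125
V1 x: intersect with YZ mask (16 set) -- 80 left
V2 z: intersect with XY mask (14 set) -- 45 left
V3 y: intersect with XZ mask (15 set) -- 27 left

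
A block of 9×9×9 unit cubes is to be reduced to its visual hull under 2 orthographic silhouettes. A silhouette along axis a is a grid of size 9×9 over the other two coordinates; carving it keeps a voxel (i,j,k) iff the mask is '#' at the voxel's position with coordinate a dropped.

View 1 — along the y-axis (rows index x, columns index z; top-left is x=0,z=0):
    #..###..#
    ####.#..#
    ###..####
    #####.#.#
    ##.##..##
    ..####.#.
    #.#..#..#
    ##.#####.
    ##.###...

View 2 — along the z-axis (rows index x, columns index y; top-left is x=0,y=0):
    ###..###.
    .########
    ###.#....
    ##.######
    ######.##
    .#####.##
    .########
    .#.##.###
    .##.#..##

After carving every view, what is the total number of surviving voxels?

before carving: 729 voxels (9×9×9)
V1 y: intersect with XZ mask (52 set) -- 468 left
V2 z: intersect with XY mask (60 set) -- 344 left

|visual hull| = 344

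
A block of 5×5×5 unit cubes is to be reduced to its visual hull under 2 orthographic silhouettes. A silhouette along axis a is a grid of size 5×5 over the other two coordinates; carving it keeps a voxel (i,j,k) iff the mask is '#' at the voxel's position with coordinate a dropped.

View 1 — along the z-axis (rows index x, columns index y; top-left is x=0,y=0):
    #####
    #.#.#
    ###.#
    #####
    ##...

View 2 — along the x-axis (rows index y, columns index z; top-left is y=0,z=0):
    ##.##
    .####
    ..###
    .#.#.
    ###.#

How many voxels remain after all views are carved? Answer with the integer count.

voxel count = 68

before carving: 125 voxels (5×5×5)
[1] z-view keeps 19 columns → grid now 95
[2] x-view keeps 17 columns → grid now 68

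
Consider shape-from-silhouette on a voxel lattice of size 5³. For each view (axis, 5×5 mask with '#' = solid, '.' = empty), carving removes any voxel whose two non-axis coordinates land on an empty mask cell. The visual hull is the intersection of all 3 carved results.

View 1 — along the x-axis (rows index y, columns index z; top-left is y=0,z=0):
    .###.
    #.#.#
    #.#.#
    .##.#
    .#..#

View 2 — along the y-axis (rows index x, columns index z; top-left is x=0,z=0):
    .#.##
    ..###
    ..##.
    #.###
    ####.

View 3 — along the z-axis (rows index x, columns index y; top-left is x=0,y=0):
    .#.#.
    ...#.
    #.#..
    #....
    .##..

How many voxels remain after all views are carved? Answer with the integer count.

remaining voxels: 14

full grid |V| = 125
carve view 1 (along x, YZ-mask fill 14/25): 70 voxels remain
carve view 2 (along y, XZ-mask fill 16/25): 43 voxels remain
carve view 3 (along z, XY-mask fill 8/25): 14 voxels remain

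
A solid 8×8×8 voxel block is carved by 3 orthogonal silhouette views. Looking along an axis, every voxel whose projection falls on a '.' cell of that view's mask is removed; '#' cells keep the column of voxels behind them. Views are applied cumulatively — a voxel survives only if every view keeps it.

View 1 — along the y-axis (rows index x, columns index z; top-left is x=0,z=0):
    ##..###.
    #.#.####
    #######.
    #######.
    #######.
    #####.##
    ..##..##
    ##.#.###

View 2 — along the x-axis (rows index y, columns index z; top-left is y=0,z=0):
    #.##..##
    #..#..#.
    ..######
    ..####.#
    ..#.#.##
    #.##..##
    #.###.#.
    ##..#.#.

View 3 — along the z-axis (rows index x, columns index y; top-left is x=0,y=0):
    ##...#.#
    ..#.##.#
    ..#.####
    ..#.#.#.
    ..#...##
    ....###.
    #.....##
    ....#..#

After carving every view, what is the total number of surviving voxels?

voxel count = 101

initial block: 8^3 = 512
V1 y: intersect with XZ mask (49 set) -- 392 left
V2 x: intersect with YZ mask (37 set) -- 231 left
V3 z: intersect with XY mask (27 set) -- 101 left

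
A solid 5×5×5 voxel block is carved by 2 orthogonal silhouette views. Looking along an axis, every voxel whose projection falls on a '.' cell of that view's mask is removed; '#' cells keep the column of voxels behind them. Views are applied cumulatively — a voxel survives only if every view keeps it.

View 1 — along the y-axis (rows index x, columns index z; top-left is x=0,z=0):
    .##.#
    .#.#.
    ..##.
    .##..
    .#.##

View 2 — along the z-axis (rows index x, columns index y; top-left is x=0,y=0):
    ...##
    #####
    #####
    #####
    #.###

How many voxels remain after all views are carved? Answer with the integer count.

full grid |V| = 125
V1 y: intersect with XZ mask (12 set) -- 60 left
V2 z: intersect with XY mask (21 set) -- 48 left

voxel count = 48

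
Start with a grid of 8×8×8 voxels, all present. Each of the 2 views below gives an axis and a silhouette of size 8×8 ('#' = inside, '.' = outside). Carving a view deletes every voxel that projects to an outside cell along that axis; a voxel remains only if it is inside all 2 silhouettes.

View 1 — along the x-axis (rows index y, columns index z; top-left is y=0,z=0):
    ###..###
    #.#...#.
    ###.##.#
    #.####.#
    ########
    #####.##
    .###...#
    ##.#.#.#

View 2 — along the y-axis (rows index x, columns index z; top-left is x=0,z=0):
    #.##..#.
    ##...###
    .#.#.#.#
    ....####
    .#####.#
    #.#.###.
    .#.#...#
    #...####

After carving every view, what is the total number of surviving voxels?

before carving: 512 voxels (8×8×8)
step 1: project along x, AND mask (45/64) → |grid| = 360
step 2: project along y, AND mask (36/64) → |grid| = 201

201 voxels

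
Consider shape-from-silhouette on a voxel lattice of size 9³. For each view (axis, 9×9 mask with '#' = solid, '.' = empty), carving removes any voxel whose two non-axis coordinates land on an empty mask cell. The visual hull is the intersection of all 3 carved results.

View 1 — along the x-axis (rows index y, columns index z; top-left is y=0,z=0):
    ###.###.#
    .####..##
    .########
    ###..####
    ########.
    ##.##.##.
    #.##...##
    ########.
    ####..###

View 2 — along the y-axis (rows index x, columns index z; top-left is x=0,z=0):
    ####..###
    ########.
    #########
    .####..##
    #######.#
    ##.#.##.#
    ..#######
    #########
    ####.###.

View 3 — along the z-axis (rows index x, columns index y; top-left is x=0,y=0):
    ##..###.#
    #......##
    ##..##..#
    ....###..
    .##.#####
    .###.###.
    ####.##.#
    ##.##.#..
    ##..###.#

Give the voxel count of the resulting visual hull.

voxel count = 265

before carving: 729 voxels (9×9×9)
[1] x-view keeps 62 columns → grid now 558
[2] y-view keeps 67 columns → grid now 465
[3] z-view keeps 48 columns → grid now 265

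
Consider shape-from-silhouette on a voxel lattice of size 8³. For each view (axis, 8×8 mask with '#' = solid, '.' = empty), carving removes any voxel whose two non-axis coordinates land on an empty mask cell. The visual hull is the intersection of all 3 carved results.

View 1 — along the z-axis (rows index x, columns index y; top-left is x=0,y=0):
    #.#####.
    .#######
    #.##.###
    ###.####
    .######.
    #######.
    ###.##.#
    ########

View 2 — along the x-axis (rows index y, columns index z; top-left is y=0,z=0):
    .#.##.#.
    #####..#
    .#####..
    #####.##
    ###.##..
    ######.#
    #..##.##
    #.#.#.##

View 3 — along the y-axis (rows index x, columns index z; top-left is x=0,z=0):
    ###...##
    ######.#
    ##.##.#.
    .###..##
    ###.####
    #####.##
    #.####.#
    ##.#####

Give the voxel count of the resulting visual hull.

start: 8×8×8 = 512 voxels
[1] z-view keeps 53 columns → grid now 424
[2] x-view keeps 44 columns → grid now 293
[3] y-view keeps 49 columns → grid now 230

|visual hull| = 230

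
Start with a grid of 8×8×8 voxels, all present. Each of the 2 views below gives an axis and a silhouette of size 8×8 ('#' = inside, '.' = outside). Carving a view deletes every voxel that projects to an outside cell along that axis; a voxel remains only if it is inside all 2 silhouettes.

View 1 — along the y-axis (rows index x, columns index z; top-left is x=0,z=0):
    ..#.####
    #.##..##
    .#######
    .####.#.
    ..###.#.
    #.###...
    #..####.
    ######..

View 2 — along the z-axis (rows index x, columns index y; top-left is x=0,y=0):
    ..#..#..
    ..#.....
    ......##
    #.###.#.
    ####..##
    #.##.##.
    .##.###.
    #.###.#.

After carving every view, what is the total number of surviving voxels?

voxel count = 153

initial block: 8^3 = 512
step 1: project along y, AND mask (41/64) → |grid| = 328
step 2: project along z, AND mask (31/64) → |grid| = 153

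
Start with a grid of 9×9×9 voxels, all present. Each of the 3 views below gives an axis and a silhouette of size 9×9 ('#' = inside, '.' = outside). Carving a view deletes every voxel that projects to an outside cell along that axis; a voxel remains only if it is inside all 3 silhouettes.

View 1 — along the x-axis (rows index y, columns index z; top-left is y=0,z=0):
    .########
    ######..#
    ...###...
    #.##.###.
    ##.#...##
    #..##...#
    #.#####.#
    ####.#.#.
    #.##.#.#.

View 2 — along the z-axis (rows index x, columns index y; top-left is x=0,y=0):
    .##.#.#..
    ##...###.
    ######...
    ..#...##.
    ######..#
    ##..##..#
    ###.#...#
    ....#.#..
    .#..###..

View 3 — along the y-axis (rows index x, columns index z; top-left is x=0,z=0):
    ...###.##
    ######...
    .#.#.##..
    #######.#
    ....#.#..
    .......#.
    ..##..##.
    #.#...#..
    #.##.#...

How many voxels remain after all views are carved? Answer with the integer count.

initial block: 9^3 = 729
  1. axis=0 (YZ plane), |mask|=51  ⇒  voxels=459
  2. axis=2 (XY plane), |mask|=41  ⇒  voxels=233
  3. axis=1 (XZ plane), |mask|=37  ⇒  voxels=105

voxel count = 105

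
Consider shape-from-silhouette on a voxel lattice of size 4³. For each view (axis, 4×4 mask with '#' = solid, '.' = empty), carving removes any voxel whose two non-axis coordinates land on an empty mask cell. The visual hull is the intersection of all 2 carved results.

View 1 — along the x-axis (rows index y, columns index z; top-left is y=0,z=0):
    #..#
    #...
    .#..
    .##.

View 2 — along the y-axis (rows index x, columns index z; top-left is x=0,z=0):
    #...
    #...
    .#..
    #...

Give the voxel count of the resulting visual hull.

full grid |V| = 64
V1 x: intersect with YZ mask (6 set) -- 24 left
V2 y: intersect with XZ mask (4 set) -- 8 left

voxel count = 8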